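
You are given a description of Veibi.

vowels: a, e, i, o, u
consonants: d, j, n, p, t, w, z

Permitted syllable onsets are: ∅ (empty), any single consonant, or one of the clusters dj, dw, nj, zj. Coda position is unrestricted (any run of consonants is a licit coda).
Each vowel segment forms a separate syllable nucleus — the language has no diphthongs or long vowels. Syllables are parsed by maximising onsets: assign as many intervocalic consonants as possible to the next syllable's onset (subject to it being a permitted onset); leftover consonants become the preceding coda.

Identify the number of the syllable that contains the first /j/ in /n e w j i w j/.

2

The vowels are e, i — 2 nuclei, so 2 syllables.
Between /e/ (V1) and /i/ (V2): /wj/ — longest licit onset from the right is /j/, leaving /w/ as coda.
Result: new.jiwj.
The first /j/ is in the onset of syllable 2 (/jiwj/).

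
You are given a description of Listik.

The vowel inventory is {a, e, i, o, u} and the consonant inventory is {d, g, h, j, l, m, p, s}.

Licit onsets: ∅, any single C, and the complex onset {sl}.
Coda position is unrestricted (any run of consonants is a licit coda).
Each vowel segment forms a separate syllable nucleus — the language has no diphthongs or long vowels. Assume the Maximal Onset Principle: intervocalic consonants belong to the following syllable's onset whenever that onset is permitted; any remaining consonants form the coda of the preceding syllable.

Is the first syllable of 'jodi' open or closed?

open

Nuclei (vowels): o, i → 2 syllables.
/o…i/ gap (V1→V2): /d/ is a single consonant, so it becomes the next onset.
So the parse is jo.di.
Syllable 1 is /jo/; it ends in its nucleus with no coda, so it is open.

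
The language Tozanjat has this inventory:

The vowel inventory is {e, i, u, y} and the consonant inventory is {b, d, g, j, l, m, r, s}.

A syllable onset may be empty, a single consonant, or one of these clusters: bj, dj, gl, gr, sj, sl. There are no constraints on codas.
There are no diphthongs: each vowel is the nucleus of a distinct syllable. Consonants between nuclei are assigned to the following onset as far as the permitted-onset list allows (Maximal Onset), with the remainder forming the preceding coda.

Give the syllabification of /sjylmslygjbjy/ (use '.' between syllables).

sjylm.slygj.bjy

The vowels are y, y, y — 3 nuclei, so 3 syllables.
V1 /y/ – V2 /y/: cluster /lmsl/ — the longest permitted-onset suffix is /sl/; onset = /sl/, preceding coda = /lm/.
V2 /y/ – V3 /y/: cluster /gjbj/ — the longest permitted-onset suffix is /bj/; onset = /bj/, preceding coda = /gj/.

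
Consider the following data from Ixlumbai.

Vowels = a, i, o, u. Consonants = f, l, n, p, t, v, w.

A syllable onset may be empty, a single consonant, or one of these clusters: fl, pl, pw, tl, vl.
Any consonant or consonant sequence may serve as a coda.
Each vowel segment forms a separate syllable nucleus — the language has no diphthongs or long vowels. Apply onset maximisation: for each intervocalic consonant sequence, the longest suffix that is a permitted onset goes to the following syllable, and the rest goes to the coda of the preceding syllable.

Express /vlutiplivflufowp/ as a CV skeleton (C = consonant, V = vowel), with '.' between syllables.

Vowels present: u, i, i, u, o; each is a nucleus, giving 5 syllables.
V1 /u/ – V2 /i/: /t/ → onset of the next syllable (single consonants are always licit onsets).
V2 /i/ – V3 /i/: /pl/ is a licit onset in full, so it all attaches to the next syllable.
V3 /i/ – V4 /u/: cluster /vfl/ — the longest permitted-onset suffix is /fl/; onset = /fl/, preceding coda = /v/.
V4 /u/ – V5 /o/: /f/ → onset of the next syllable (single consonants are always licit onsets).
Syllabification: vlu.ti.pliv.flu.fowp.
Mapping each syllable to C/V: /vlu/ → CCV, /ti/ → CV, /pliv/ → CCVC, /flu/ → CCV, /fowp/ → CVCC.

CCV.CV.CCVC.CCV.CVCC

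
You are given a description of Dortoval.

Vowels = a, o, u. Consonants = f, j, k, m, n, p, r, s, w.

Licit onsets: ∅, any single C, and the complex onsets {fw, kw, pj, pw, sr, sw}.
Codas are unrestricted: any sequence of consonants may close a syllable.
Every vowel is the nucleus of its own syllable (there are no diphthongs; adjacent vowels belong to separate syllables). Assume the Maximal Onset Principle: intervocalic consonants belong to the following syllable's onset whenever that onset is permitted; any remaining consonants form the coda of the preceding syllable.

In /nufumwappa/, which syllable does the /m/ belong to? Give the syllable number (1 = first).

2

Vowels present: u, u, a, a; each is a nucleus, giving 4 syllables.
V1 /u/ – V2 /u/: just /f/ — single C goes to the following onset.
V2 /u/ – V3 /a/: /mw/; trying suffixes from longest down, /w/ is the first permitted one, so coda /m/ | onset /w/.
V3 /a/ – V4 /a/: /pp/ splits as /p/ + /p/ (/p/ is the longest suffix that is a licit onset).
Syllabification: nu.fum.wap.pa.
The /m/ is in the coda of syllable 2 (/fum/).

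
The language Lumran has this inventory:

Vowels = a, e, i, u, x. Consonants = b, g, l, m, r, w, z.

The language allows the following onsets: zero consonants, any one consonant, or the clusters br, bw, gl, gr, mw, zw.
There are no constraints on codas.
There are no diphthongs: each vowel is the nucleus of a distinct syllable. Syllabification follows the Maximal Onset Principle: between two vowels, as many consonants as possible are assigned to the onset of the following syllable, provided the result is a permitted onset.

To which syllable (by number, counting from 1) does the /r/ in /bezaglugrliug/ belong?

3

The vowels are e, a, u, i, u — 5 nuclei, so 5 syllables.
V1 /e/ – V2 /a/: /z/ → onset of the next syllable (single consonants are always licit onsets).
V2 /a/ – V3 /u/: /gl/ — entire cluster is a permitted onset → onset /gl/, coda ∅.
V3 /u/ – V4 /i/: /grl/ splits as /gr/ + /l/ (/l/ is the longest suffix that is a licit onset).
V4 /i/ – V5 /u/: nothing intervenes; syllable break is V.V.
So the parse is be.za.glugr.li.ug.
The /r/ is in the coda of syllable 3 (/glugr/).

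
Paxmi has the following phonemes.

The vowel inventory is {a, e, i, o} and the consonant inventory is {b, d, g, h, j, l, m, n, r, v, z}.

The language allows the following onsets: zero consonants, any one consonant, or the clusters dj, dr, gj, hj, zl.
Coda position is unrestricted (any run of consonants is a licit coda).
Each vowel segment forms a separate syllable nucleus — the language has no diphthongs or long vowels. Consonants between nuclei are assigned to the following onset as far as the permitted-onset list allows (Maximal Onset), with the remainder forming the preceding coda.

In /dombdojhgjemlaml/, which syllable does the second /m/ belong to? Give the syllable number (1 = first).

3

Nuclei (vowels): o, o, e, a → 4 syllables.
V1 /o/ – V2 /o/: /mbd/ — longest licit onset from the right is /d/, leaving /mb/ as coda.
V2 /o/ – V3 /e/: /jhgj/ splits as /jh/ + /gj/ (/gj/ is the longest suffix that is a licit onset).
V3 /e/ – V4 /a/: /ml/ splits as /m/ + /l/ (/l/ is the longest suffix that is a licit onset).
So the parse is domb.dojh.gjem.laml.
The second /m/ is in the coda of syllable 3 (/gjem/).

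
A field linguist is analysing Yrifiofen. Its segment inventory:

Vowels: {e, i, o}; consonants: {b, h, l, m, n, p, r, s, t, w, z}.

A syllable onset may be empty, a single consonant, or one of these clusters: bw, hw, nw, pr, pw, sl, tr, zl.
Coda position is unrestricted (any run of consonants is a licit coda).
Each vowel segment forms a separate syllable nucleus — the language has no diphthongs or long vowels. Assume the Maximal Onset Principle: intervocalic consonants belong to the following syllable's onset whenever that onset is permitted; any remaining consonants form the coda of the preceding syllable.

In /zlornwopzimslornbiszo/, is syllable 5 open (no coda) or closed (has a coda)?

closed

Nuclei (vowels): o, o, i, o, i, o → 6 syllables.
/o…o/ gap (V1→V2): /rnw/ — longest licit onset from the right is /nw/, leaving /r/ as coda.
/o…i/ gap (V2→V3): /pz/ — longest licit onset from the right is /z/, leaving /p/ as coda.
/i…o/ gap (V3→V4): cluster /msl/ — the longest permitted-onset suffix is /sl/; onset = /sl/, preceding coda = /m/.
/o…i/ gap (V4→V5): /rnb/; trying suffixes from longest down, /b/ is the first permitted one, so coda /rn/ | onset /b/.
/i…o/ gap (V5→V6): cluster /sz/ — the longest permitted-onset suffix is /z/; onset = /z/, preceding coda = /s/.
Result: zlor.nwop.zim.slorn.bis.zo.
Syllable 5 is /bis/ with coda /s/, so it is closed.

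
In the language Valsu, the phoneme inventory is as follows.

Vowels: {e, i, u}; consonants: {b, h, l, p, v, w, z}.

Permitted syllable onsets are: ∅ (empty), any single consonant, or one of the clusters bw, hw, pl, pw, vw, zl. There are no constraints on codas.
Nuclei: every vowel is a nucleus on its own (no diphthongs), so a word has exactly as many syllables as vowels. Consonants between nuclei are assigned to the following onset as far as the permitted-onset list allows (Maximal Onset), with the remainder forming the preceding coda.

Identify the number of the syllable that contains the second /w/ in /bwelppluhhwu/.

Vowels present: e, u, u; each is a nucleus, giving 3 syllables.
σ1/σ2 boundary: /lppl/ — longest licit onset from the right is /pl/, leaving /lp/ as coda.
σ2/σ3 boundary: /hhw/ splits as /h/ + /hw/ (/hw/ is the longest suffix that is a licit onset).
Putting it together: bwelp.pluh.hwu.
The second /w/ is in the onset of syllable 3 (/hwu/).

3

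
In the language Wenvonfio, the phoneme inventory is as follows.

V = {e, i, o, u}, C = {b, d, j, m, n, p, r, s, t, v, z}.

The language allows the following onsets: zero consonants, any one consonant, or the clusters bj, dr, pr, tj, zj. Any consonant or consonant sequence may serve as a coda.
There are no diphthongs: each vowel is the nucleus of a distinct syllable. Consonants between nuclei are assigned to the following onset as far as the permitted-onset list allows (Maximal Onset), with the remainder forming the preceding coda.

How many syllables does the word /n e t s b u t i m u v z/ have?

The vowels are e, u, i, u — 4 nuclei, so 4 syllables.

4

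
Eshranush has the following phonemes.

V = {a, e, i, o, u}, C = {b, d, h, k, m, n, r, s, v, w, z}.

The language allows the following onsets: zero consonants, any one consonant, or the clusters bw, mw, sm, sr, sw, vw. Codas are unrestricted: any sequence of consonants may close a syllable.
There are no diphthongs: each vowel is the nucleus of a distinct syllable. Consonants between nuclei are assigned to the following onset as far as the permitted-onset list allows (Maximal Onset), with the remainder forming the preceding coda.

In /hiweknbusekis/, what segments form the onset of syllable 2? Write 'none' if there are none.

Nuclei (vowels): i, e, u, e, i → 5 syllables.
Between /i/ (V1) and /e/ (V2): just /w/ — single C goes to the following onset.
Between /e/ (V2) and /u/ (V3): /knb/ splits as /kn/ + /b/ (/b/ is the longest suffix that is a licit onset).
Between /u/ (V3) and /e/ (V4): /s/ → onset of the next syllable (single consonants are always licit onsets).
Between /e/ (V4) and /i/ (V5): /k/ is a single consonant, so it becomes the next onset.
Putting it together: hi.wekn.bu.se.kis.
Syllable 2 is /wekn/: onset /w/, nucleus /e/, coda /kn/.

w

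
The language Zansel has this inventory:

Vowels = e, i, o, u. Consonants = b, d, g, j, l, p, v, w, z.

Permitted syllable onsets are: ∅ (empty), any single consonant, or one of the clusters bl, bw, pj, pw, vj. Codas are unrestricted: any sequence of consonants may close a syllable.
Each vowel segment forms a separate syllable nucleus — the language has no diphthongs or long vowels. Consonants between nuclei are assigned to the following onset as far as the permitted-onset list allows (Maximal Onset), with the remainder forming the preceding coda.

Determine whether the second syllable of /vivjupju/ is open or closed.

open

The vowels are i, u, u — 3 nuclei, so 3 syllables.
/i…u/ gap (V1→V2): /vj/ is a licit onset in full, so it all attaches to the next syllable.
/u…u/ gap (V2→V3): cluster /pj/ — /pj/ is itself a permitted onset, so the whole cluster goes right; preceding coda = ∅.
Syllabification: vi.vju.pju.
Syllable 2 is /vju/; it ends in its nucleus with no coda, so it is open.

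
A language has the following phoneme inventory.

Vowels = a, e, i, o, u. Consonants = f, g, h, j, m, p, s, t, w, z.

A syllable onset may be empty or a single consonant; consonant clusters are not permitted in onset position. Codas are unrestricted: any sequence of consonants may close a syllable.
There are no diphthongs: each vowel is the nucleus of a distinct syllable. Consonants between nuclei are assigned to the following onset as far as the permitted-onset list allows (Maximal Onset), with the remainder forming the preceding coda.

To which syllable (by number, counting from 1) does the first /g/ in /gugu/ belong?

Nuclei (vowels): u, u → 2 syllables.
Between /u/ (V1) and /u/ (V2): just /g/ — single C goes to the following onset.
Putting it together: gu.gu.
The first /g/ is in the onset of syllable 1 (/gu/).

1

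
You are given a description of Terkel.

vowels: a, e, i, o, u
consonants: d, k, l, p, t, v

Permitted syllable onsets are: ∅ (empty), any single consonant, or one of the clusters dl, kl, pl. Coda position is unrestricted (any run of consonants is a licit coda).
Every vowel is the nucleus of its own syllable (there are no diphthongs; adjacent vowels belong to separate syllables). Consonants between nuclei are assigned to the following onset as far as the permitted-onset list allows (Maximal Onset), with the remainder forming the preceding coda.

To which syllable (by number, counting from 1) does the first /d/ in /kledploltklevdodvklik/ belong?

The vowels are e, o, e, o, i — 5 nuclei, so 5 syllables.
/e…o/ gap (V1→V2): /dpl/; trying suffixes from longest down, /pl/ is the first permitted one, so coda /d/ | onset /pl/.
/o…e/ gap (V2→V3): cluster /ltkl/ — the longest permitted-onset suffix is /kl/; onset = /kl/, preceding coda = /lt/.
/e…o/ gap (V3→V4): cluster /vd/ — the longest permitted-onset suffix is /d/; onset = /d/, preceding coda = /v/.
/o…i/ gap (V4→V5): /dvkl/ splits as /dv/ + /kl/ (/kl/ is the longest suffix that is a licit onset).
Putting it together: kled.plolt.klev.dodv.klik.
The first /d/ is in the coda of syllable 1 (/kled/).

1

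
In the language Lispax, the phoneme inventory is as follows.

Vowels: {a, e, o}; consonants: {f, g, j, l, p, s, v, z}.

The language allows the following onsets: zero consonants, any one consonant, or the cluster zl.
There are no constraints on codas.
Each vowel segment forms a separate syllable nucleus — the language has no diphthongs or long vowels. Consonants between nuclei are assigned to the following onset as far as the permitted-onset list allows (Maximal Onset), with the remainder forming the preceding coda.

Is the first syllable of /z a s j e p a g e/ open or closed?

closed

Vowels present: a, e, a, e; each is a nucleus, giving 4 syllables.
σ1/σ2 boundary: cluster /sj/ — the longest permitted-onset suffix is /j/; onset = /j/, preceding coda = /s/.
σ2/σ3 boundary: just /p/ — single C goes to the following onset.
σ3/σ4 boundary: /g/ → onset of the next syllable (single consonants are always licit onsets).
So the parse is zas.je.pa.ge.
Syllable 1 is /zas/ with coda /s/, so it is closed.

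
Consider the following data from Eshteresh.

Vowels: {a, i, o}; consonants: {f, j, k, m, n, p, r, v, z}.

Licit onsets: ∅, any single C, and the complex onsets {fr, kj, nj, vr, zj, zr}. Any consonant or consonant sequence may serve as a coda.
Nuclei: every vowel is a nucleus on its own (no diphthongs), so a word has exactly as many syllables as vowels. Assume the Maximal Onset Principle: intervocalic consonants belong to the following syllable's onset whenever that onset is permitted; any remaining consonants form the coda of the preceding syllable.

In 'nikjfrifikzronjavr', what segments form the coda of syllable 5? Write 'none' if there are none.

Vowels present: i, i, i, o, a; each is a nucleus, giving 5 syllables.
/i…i/ gap (V1→V2): /kjfr/; trying suffixes from longest down, /fr/ is the first permitted one, so coda /kj/ | onset /fr/.
/i…i/ gap (V2→V3): /f/ is a single consonant, so it becomes the next onset.
/i…o/ gap (V3→V4): /kzr/ — longest licit onset from the right is /zr/, leaving /k/ as coda.
/o…a/ gap (V4→V5): /nj/ — entire cluster is a permitted onset → onset /nj/, coda ∅.
So the parse is nikj.fri.fik.zro.njavr.
Syllable 5 is /njavr/: onset /nj/, nucleus /a/, coda /vr/.

vr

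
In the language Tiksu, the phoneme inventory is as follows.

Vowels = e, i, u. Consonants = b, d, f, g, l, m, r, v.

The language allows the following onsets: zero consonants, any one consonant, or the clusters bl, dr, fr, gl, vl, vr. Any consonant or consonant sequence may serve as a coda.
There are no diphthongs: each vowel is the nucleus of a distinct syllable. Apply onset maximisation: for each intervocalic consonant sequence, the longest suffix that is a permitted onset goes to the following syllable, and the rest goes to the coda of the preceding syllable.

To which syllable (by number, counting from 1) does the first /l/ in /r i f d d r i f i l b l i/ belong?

Nuclei (vowels): i, i, i, i → 4 syllables.
σ1/σ2 boundary: cluster /fddr/ — the longest permitted-onset suffix is /dr/; onset = /dr/, preceding coda = /fd/.
σ2/σ3 boundary: just /f/ — single C goes to the following onset.
σ3/σ4 boundary: cluster /lbl/ — the longest permitted-onset suffix is /bl/; onset = /bl/, preceding coda = /l/.
Result: rifd.dri.fil.bli.
The first /l/ is in the coda of syllable 3 (/fil/).

3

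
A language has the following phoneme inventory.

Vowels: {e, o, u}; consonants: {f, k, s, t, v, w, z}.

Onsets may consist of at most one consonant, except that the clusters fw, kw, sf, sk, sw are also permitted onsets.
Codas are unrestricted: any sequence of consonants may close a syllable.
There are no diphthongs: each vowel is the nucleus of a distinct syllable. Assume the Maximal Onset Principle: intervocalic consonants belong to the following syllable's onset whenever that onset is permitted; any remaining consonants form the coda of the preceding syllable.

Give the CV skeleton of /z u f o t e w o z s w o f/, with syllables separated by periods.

The vowels are u, o, e, o, o — 5 nuclei, so 5 syllables.
σ1/σ2 boundary: /f/ is a single consonant, so it becomes the next onset.
σ2/σ3 boundary: /t/ is a single consonant, so it becomes the next onset.
σ3/σ4 boundary: /w/ → onset of the next syllable (single consonants are always licit onsets).
σ4/σ5 boundary: /zsw/; trying suffixes from longest down, /sw/ is the first permitted one, so coda /z/ | onset /sw/.
So the parse is zu.fo.te.woz.swof.
Mapping each syllable to C/V: /zu/ → CV, /fo/ → CV, /te/ → CV, /woz/ → CVC, /swof/ → CCVC.

CV.CV.CV.CVC.CCVC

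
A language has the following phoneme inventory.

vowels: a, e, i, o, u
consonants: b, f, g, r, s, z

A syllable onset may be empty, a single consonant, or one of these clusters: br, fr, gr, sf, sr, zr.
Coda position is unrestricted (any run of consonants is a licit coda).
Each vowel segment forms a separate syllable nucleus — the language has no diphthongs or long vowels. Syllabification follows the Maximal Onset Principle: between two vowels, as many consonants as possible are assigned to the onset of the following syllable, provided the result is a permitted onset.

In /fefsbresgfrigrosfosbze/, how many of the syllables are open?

Vowels present: e, e, i, o, o, e; each is a nucleus, giving 6 syllables.
σ1/σ2 boundary: cluster /fsbr/ — the longest permitted-onset suffix is /br/; onset = /br/, preceding coda = /fs/.
σ2/σ3 boundary: cluster /sgfr/ — the longest permitted-onset suffix is /fr/; onset = /fr/, preceding coda = /sg/.
σ3/σ4 boundary: /gr/ is a licit onset in full, so it all attaches to the next syllable.
σ4/σ5 boundary: /sf/ is a licit onset in full, so it all attaches to the next syllable.
σ5/σ6 boundary: /sbz/; trying suffixes from longest down, /z/ is the first permitted one, so coda /sb/ | onset /z/.
Result: fefs.bresg.fri.gro.sfosb.ze.
Classifying each syllable: /fefs/ (closed), /bresg/ (closed), /fri/ (open), /gro/ (open), /sfosb/ (closed), /ze/ (open).
Open syllables: 3.

3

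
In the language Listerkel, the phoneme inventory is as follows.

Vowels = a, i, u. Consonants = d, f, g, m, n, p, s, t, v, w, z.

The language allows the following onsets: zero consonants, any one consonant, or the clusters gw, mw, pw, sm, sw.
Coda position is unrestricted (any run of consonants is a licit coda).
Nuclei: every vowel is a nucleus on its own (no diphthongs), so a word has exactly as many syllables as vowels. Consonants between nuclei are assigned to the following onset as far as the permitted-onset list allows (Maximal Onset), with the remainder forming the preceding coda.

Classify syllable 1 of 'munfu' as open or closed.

The vowels are u, u — 2 nuclei, so 2 syllables.
/u…u/ gap (V1→V2): /nf/ splits as /n/ + /f/ (/f/ is the longest suffix that is a licit onset).
Result: mun.fu.
Syllable 1 is /mun/ with coda /n/, so it is closed.

closed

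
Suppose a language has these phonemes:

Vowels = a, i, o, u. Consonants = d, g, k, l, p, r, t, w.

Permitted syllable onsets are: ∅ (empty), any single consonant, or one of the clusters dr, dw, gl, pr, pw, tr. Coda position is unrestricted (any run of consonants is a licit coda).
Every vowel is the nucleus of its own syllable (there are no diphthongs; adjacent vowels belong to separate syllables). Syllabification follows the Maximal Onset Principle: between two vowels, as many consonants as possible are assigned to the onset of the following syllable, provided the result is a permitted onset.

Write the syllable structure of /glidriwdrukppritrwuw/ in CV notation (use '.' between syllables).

CCV.CCVC.CCVCC.CCVCC.CVC

Nuclei (vowels): i, i, u, i, u → 5 syllables.
V1 /i/ – V2 /i/: /dr/ is a licit onset in full, so it all attaches to the next syllable.
V2 /i/ – V3 /u/: /wdr/ — longest licit onset from the right is /dr/, leaving /w/ as coda.
V3 /u/ – V4 /i/: /kppr/ — longest licit onset from the right is /pr/, leaving /kp/ as coda.
V4 /i/ – V5 /u/: /trw/ — longest licit onset from the right is /w/, leaving /tr/ as coda.
Putting it together: gli.driw.drukp.pritr.wuw.
Mapping each syllable to C/V: /gli/ → CCV, /driw/ → CCVC, /drukp/ → CCVCC, /pritr/ → CCVCC, /wuw/ → CVC.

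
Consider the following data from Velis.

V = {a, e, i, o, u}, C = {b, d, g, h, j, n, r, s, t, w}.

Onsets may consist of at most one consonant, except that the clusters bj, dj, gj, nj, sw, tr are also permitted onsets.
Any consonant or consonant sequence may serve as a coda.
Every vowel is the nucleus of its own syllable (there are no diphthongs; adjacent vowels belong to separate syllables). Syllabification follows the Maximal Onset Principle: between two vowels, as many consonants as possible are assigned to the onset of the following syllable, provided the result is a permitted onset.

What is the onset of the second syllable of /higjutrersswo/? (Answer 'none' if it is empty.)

gj

Vowels present: i, u, e, o; each is a nucleus, giving 4 syllables.
Between /i/ (V1) and /u/ (V2): /gj/ — entire cluster is a permitted onset → onset /gj/, coda ∅.
Between /u/ (V2) and /e/ (V3): cluster /tr/ — /tr/ is itself a permitted onset, so the whole cluster goes right; preceding coda = ∅.
Between /e/ (V3) and /o/ (V4): cluster /rssw/ — the longest permitted-onset suffix is /sw/; onset = /sw/, preceding coda = /rs/.
Result: hi.gju.trers.swo.
Syllable 2 is /gju/: onset /gj/, nucleus /u/, coda ∅.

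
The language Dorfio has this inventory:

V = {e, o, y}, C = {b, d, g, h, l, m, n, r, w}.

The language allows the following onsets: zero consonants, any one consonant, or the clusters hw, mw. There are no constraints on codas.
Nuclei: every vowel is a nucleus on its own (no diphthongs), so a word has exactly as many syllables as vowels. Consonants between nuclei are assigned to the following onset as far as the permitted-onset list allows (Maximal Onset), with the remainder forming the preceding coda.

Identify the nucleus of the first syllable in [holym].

The vowels are o, y — 2 nuclei, so 2 syllables.
The first nucleus (vowel 1 from the left) is /o/.

o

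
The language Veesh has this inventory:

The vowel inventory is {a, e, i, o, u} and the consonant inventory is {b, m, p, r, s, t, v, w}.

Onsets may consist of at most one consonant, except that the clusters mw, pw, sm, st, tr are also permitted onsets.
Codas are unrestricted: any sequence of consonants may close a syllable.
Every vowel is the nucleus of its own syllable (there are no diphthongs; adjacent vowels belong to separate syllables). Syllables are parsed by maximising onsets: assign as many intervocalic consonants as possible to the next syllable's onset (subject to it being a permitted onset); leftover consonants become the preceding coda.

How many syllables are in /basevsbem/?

3

Vowels present: a, e, e; each is a nucleus, giving 3 syllables.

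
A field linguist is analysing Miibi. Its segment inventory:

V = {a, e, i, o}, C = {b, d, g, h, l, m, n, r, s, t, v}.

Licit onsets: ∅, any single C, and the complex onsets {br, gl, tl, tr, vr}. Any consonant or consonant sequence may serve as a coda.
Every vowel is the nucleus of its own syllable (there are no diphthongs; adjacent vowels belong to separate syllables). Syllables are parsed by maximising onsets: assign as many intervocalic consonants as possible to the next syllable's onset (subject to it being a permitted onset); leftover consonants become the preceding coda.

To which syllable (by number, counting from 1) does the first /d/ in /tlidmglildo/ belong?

Nuclei (vowels): i, i, o → 3 syllables.
Between /i/ (V1) and /i/ (V2): /dmgl/; trying suffixes from longest down, /gl/ is the first permitted one, so coda /dm/ | onset /gl/.
Between /i/ (V2) and /o/ (V3): /ld/; trying suffixes from longest down, /d/ is the first permitted one, so coda /l/ | onset /d/.
So the parse is tlidm.glil.do.
The first /d/ is in the coda of syllable 1 (/tlidm/).

1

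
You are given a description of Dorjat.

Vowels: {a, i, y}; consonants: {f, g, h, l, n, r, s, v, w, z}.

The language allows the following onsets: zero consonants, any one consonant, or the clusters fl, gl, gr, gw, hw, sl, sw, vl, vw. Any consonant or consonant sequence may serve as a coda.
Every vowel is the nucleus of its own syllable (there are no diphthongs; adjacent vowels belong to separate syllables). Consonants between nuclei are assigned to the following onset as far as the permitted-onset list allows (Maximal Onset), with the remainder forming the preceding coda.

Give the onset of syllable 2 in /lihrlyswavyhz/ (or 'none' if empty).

l

Vowels present: i, y, a, y; each is a nucleus, giving 4 syllables.
V1 /i/ – V2 /y/: /hrl/ splits as /hr/ + /l/ (/l/ is the longest suffix that is a licit onset).
V2 /y/ – V3 /a/: /sw/ is a licit onset in full, so it all attaches to the next syllable.
V3 /a/ – V4 /y/: just /v/ — single C goes to the following onset.
Syllabification: lihr.ly.swa.vyhz.
Syllable 2 is /ly/: onset /l/, nucleus /y/, coda ∅.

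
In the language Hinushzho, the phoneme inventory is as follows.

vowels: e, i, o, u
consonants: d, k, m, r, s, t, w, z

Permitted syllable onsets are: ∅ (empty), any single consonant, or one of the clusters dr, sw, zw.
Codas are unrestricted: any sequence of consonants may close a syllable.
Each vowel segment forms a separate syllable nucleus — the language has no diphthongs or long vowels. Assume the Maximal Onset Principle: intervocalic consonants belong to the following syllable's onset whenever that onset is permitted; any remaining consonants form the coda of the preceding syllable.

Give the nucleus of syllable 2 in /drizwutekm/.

u

The vowels are i, u, e — 3 nuclei, so 3 syllables.
The second nucleus (vowel 2 from the left) is /u/.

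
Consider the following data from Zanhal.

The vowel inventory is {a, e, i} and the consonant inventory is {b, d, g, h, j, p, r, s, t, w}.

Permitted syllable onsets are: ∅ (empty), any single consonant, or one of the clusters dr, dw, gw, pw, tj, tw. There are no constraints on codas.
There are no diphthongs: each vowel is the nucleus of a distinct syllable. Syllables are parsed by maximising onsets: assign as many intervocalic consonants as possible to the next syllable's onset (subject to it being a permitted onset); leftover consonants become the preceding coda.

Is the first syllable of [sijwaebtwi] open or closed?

closed

Vowels present: i, a, e, i; each is a nucleus, giving 4 syllables.
/i…a/ gap (V1→V2): /jw/ — longest licit onset from the right is /w/, leaving /j/ as coda.
/a…e/ gap (V2→V3): no consonants, so the boundary falls immediately after /a/.
/e…i/ gap (V3→V4): cluster /btw/ — the longest permitted-onset suffix is /tw/; onset = /tw/, preceding coda = /b/.
So the parse is sij.wa.eb.twi.
Syllable 1 is /sij/ with coda /j/, so it is closed.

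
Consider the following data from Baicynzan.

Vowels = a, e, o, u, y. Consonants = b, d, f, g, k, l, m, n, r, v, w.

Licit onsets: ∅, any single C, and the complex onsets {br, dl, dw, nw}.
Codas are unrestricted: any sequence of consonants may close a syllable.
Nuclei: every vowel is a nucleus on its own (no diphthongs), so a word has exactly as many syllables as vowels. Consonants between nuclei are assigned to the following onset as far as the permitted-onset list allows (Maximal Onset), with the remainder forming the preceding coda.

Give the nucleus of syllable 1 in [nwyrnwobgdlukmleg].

Nuclei (vowels): y, o, u, e → 4 syllables.
The first nucleus (vowel 1 from the left) is /y/.

y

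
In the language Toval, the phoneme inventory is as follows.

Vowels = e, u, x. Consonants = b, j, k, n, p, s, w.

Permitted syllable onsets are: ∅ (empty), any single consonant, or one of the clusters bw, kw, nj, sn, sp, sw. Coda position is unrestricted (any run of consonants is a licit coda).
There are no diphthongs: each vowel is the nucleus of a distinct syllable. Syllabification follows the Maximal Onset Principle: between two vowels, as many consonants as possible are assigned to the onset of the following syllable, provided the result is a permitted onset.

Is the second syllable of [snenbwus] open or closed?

closed

Nuclei (vowels): e, u → 2 syllables.
/e…u/ gap (V1→V2): /nbw/ — longest licit onset from the right is /bw/, leaving /n/ as coda.
Result: snen.bwus.
Syllable 2 is /bwus/ with coda /s/, so it is closed.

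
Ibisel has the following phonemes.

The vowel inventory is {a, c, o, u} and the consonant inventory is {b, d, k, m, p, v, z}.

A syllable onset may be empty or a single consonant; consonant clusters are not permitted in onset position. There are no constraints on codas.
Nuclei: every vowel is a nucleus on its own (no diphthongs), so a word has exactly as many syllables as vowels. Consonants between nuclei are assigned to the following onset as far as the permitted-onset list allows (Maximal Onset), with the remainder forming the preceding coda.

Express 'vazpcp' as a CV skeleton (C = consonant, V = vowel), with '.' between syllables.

Nuclei (vowels): a, c → 2 syllables.
/a…c/ gap (V1→V2): /zp/ — longest licit onset from the right is /p/, leaving /z/ as coda.
Putting it together: vaz.pcp.
Mapping each syllable to C/V: /vaz/ → CVC, /pcp/ → CVC.

CVC.CVC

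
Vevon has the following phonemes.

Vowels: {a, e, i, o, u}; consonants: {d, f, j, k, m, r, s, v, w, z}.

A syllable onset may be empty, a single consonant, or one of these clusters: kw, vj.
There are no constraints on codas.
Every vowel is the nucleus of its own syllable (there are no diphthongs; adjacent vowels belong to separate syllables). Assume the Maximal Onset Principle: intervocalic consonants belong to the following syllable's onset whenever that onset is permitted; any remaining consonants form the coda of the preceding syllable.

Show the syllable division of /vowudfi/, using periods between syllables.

Nuclei (vowels): o, u, i → 3 syllables.
V1 /o/ – V2 /u/: just /w/ — single C goes to the following onset.
V2 /u/ – V3 /i/: cluster /df/ — the longest permitted-onset suffix is /f/; onset = /f/, preceding coda = /d/.

vo.wud.fi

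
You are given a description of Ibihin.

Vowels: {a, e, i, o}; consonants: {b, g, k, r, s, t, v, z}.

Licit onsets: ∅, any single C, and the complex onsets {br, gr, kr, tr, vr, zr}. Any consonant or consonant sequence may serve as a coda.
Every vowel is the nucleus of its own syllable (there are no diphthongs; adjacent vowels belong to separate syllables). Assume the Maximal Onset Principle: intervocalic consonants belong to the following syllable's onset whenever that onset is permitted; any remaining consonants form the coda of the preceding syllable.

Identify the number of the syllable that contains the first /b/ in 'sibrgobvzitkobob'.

Vowels present: i, o, i, o, o; each is a nucleus, giving 5 syllables.
σ1/σ2 boundary: cluster /brg/ — the longest permitted-onset suffix is /g/; onset = /g/, preceding coda = /br/.
σ2/σ3 boundary: cluster /bvz/ — the longest permitted-onset suffix is /z/; onset = /z/, preceding coda = /bv/.
σ3/σ4 boundary: /tk/ splits as /t/ + /k/ (/k/ is the longest suffix that is a licit onset).
σ4/σ5 boundary: just /b/ — single C goes to the following onset.
Result: sibr.gobv.zit.ko.bob.
The first /b/ is in the coda of syllable 1 (/sibr/).

1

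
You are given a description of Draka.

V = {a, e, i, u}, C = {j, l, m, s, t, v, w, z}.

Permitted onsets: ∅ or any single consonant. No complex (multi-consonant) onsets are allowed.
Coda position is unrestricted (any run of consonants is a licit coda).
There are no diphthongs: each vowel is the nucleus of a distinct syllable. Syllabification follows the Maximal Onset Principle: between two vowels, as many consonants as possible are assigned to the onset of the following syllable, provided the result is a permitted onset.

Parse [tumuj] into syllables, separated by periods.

tu.muj

Nuclei (vowels): u, u → 2 syllables.
/u…u/ gap (V1→V2): /m/ → onset of the next syllable (single consonants are always licit onsets).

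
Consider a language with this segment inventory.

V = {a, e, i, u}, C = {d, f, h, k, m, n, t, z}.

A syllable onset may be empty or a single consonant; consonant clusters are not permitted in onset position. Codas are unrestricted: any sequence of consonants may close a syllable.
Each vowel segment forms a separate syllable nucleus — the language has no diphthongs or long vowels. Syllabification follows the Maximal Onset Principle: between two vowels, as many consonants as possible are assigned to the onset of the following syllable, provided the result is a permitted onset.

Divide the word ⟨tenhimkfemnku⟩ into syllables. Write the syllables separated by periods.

Nuclei (vowels): e, i, e, u → 4 syllables.
σ1/σ2 boundary: /nh/; trying suffixes from longest down, /h/ is the first permitted one, so coda /n/ | onset /h/.
σ2/σ3 boundary: cluster /mkf/ — the longest permitted-onset suffix is /f/; onset = /f/, preceding coda = /mk/.
σ3/σ4 boundary: /mnk/; trying suffixes from longest down, /k/ is the first permitted one, so coda /mn/ | onset /k/.

ten.himk.femn.ku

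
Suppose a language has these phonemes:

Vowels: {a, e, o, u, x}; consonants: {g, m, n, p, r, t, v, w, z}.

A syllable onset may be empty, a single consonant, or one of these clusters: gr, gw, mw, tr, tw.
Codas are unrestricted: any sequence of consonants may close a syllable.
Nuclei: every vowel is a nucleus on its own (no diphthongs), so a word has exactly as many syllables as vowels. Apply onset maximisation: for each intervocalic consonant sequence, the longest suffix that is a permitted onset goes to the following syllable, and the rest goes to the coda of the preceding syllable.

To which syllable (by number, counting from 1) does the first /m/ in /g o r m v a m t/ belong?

Nuclei (vowels): o, a → 2 syllables.
V1 /o/ – V2 /a/: /rmv/ — longest licit onset from the right is /v/, leaving /rm/ as coda.
Putting it together: gorm.vamt.
The first /m/ is in the coda of syllable 1 (/gorm/).

1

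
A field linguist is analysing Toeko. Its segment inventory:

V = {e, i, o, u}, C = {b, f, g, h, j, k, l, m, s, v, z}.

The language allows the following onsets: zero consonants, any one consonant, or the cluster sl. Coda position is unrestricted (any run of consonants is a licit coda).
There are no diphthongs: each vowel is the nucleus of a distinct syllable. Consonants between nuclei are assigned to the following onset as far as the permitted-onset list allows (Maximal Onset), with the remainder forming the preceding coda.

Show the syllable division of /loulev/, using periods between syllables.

lo.u.lev

The vowels are o, u, e — 3 nuclei, so 3 syllables.
/o…u/ gap (V1→V2): nothing intervenes; syllable break is V.V.
/u…e/ gap (V2→V3): /l/ → onset of the next syllable (single consonants are always licit onsets).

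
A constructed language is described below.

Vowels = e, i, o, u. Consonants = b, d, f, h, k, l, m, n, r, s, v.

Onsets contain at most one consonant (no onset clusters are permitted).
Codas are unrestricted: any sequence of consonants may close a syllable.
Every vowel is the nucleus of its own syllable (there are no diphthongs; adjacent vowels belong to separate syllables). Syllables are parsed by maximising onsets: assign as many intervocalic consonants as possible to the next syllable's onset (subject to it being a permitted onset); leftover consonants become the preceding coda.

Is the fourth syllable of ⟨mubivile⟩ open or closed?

Vowels present: u, i, i, e; each is a nucleus, giving 4 syllables.
V1 /u/ – V2 /i/: just /b/ — single C goes to the following onset.
V2 /i/ – V3 /i/: /v/ is a single consonant, so it becomes the next onset.
V3 /i/ – V4 /e/: /l/ → onset of the next syllable (single consonants are always licit onsets).
Result: mu.bi.vi.le.
Syllable 4 is /le/; it ends in its nucleus with no coda, so it is open.

open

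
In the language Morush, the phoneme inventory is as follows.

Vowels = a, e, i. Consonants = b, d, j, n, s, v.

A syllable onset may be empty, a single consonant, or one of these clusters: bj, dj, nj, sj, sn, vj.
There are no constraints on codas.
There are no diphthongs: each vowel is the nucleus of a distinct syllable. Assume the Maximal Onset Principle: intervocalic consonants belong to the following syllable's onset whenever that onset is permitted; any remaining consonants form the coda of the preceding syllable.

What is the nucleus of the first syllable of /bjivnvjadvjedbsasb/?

i

Vowels present: i, a, e, a; each is a nucleus, giving 4 syllables.
The first nucleus (vowel 1 from the left) is /i/.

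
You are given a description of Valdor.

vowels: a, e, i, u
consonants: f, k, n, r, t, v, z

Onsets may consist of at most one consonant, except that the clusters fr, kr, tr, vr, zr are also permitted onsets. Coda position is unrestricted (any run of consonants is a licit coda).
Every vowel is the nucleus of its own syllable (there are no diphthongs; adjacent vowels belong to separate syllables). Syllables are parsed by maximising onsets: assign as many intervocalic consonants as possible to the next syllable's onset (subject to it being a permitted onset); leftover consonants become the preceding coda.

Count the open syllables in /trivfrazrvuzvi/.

1

The vowels are i, a, u, i — 4 nuclei, so 4 syllables.
σ1/σ2 boundary: /vfr/ splits as /v/ + /fr/ (/fr/ is the longest suffix that is a licit onset).
σ2/σ3 boundary: /zrv/; trying suffixes from longest down, /v/ is the first permitted one, so coda /zr/ | onset /v/.
σ3/σ4 boundary: cluster /zv/ — the longest permitted-onset suffix is /v/; onset = /v/, preceding coda = /z/.
Syllabification: triv.frazr.vuz.vi.
Classifying each syllable: /triv/ (closed), /frazr/ (closed), /vuz/ (closed), /vi/ (open).
Open syllables: 1.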